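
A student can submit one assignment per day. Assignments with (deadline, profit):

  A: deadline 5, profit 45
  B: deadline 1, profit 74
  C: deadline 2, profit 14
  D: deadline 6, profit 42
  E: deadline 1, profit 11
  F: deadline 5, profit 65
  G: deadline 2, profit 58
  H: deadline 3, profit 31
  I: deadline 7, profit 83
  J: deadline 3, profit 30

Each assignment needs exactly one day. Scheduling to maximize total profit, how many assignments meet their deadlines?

7

By profit: I(d7,83), B(d1,74), F(d5,65), G(d2,58), A(d5,45), D(d6,42), H(d3,31), J(d3,30), C(d2,14), E(d1,11)
I→slot 7; B→slot 1; F→slot 5; G→slot 2; A→slot 4; D→slot 6; H→slot 3; J skipped; C skipped; E skipped.
7 of 10 scheduled.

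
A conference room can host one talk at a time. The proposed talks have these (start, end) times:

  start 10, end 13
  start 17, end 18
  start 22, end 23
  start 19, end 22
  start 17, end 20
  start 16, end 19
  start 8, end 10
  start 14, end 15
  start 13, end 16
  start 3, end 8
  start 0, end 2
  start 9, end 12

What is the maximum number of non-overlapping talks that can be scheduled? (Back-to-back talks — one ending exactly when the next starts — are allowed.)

8

Sorted by end: (0,2)  (3,8)  (8,10)  (9,12)  (10,13)  (14,15)  (13,16)  (17,18)  (16,19)  (17,20)  (19,22)  (22,23)
take (0,2); take (3,8); take (8,10); skip (9,12); take (10,13); take (14,15); skip (13,16); take (17,18); skip (17,20); take (19,22); take (22,23).
Selected 8 talks.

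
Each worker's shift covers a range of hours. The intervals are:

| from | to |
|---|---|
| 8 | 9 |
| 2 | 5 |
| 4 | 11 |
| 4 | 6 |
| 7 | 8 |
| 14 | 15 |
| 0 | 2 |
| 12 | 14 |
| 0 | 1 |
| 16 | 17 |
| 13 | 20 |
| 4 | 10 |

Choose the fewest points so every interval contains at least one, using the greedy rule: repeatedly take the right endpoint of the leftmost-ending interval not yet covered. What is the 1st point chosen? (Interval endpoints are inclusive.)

1

By right end: [0,1]  [0,2]  [2,5]  [4,6]  [7,8]  [8,9]  [4,10]  [4,11]  [12,14]  [14,15]  [16,17]  [13,20]
[0,1] uncovered → point at 1; [2,5] uncovered → point at 5; [7,8] uncovered → point at 8; [12,14] uncovered → point at 14; [16,17] uncovered → point at 17.
Points: 1, 5, 8, 14, 17 (5 total).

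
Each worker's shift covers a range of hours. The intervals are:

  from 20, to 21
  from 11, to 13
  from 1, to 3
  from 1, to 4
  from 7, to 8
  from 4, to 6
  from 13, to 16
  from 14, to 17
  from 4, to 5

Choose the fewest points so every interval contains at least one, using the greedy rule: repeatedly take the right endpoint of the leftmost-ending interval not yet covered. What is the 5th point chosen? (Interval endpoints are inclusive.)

17

Sorted: [1,3] [1,4] [4,5] [4,6] [7,8] [11,13] [13,16] [14,17] [20,21]
{[1,3],[1,4]} hit by 3; {[4,5],[4,6]} hit by 5; {[7,8]} hit by 8; {[11,13],[13,16]} hit by 13; {[14,17]} hit by 17; {[20,21]} hit by 21.
Points: 3, 5, 8, 13, 17, 21 (6 total).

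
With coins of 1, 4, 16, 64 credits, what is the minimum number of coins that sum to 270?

9

Use the largest denomination that fits, subtract, and repeat.
270 − 4×64→14 − 3×4→2 − 2×1→0
Total coins = 4 + 3 + 2 = 9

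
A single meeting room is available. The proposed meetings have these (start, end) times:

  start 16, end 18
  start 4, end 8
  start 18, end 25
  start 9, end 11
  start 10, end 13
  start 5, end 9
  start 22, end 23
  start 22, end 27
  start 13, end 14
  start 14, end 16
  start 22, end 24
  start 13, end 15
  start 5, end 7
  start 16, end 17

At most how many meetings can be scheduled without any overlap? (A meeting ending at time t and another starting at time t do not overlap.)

6

Sort by end time and greedily take each interval whose start is ≥ the last chosen end.
By end time: (5,7), (4,8), (5,9), (9,11), (10,13), (13,14), (13,15), (14,16), (16,17), (16,18), (22,23), (22,24), (18,25), (22,27).
Pick (5,7); next start ≥ 7 → (9,11); next start ≥ 11 → (13,14); next start ≥ 14 → (14,16); next start ≥ 16 → (16,17); next start ≥ 17 → (22,23).
Selected 6 meetings.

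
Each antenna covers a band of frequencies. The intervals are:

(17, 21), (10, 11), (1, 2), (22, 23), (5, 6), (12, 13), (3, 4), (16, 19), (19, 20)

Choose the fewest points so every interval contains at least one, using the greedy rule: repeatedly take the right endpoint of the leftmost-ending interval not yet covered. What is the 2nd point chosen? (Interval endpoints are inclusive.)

Sorted: [1,2] [3,4] [5,6] [10,11] [12,13] [16,19] [19,20] [17,21] [22,23]
{[1,2]} hit by 2; {[3,4]} hit by 4; {[5,6]} hit by 6; {[10,11]} hit by 11; {[12,13]} hit by 13; {[16,19],[19,20],[17,21]} hit by 19; {[22,23]} hit by 23.
Points: 2, 4, 6, 11, 13, 19, 23 (7 total).

4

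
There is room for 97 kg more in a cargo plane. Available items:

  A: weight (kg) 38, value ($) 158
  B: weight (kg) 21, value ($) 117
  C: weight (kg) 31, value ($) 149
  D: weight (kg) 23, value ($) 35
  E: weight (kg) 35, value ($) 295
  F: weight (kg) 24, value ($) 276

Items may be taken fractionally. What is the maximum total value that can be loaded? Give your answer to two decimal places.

Order: F (276/24=11.50) > E (295/35=8.43) > B (117/21=5.57) > C (149/31=4.81) > A (158/38=4.16) > D (35/23=1.52)
Fill: take F (24 @ 276) → take E (35 @ 295) → take B (21 @ 117) → take 17/31 of C → 81.71; 97/97 used.
Total value = 769.71

769.71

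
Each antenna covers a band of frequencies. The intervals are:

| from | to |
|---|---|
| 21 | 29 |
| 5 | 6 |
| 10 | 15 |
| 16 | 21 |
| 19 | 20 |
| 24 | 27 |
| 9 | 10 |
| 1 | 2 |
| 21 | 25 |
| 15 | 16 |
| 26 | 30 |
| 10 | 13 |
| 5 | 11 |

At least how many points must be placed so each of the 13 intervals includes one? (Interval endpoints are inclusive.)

7

Sorted: [1,2] [5,6] [9,10] [5,11] [10,13] [10,15] [15,16] [19,20] [16,21] [21,25] [24,27] [21,29] [26,30]
{[1,2]} hit by 2; {[5,6]} hit by 6; {[9,10],[5,11],[10,13],[10,15]} hit by 10; {[15,16]} hit by 16; {[19,20],[16,21]} hit by 20; {[21,25],[24,27],[21,29]} hit by 25; {[26,30]} hit by 30.
Points: 2, 6, 10, 16, 20, 25, 30 (7 total).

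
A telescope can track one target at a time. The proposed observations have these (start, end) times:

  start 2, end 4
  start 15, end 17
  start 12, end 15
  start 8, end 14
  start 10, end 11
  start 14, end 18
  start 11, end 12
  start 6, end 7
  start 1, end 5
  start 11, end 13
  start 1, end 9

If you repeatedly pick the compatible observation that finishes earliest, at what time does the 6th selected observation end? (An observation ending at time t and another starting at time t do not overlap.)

By end time: (2,4), (1,5), (6,7), (1,9), (10,11), (11,12), (11,13), (8,14), (12,15), (15,17), (14,18).
Pick (2,4); next start ≥ 4 → (6,7); next start ≥ 7 → (10,11); next start ≥ 11 → (11,12); next start ≥ 12 → (12,15); next start ≥ 15 → (15,17).
Selected: (2,4) (6,7) (10,11) (11,12) (12,15) (15,17)

17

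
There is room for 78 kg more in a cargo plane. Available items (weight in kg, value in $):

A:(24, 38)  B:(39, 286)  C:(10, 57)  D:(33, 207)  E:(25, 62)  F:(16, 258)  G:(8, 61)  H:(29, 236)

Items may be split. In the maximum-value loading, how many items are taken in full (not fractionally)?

3

Ratios (sorted): F 16.12, H 8.14, G 7.62, B 7.33, D 6.27, C 5.70, E 2.48, A 1.58
take F (16 @ 258); take H (29 @ 236); take G (8 @ 61); take 25/39 of B → 183.33. Capacity used 78/78.
3 item(s) taken whole; one partial (take 25/39 of B).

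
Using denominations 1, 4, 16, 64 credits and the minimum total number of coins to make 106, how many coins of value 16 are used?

2

Use the largest denomination that fits, subtract, and repeat.
106 − 1×64→42 − 2×16→10 − 2×4→2 − 2×1→0
Count of 16: 2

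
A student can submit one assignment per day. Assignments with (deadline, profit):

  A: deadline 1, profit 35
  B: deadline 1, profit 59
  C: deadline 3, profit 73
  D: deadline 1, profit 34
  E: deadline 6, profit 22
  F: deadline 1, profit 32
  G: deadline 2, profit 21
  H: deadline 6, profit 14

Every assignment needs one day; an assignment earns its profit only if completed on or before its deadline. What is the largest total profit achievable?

189

Take jobs in profit order; each goes to the latest open slot no later than its deadline.
By profit: C(d3,73), B(d1,59), A(d1,35), D(d1,34), F(d1,32), E(d6,22), G(d2,21), H(d6,14)
C→slot 3; B→slot 1; A skipped; D skipped; F skipped; E→slot 6; G→slot 2; H→slot 5.
Profit = 59 + 21 + 73 + 14 + 22 = 189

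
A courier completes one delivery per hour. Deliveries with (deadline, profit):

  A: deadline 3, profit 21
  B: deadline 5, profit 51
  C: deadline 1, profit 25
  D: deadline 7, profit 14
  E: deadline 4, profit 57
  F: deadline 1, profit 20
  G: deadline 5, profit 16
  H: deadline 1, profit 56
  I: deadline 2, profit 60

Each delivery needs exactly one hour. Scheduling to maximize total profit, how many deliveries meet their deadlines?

Take jobs in profit order; each goes to the latest open slot no later than its deadline.
Profit order: I=60 E=57 H=56 B=51 C=25 A=21 F=20 G=16 D=14
Assign: I→slot 2, E→slot 4, H→slot 1, B→slot 5, C skipped, A→slot 3, F skipped, G skipped, D→slot 7.
Slots: [1:H] [2:I] [3:A] [4:E] [5:B] [7:D]
6 of 9 scheduled.

6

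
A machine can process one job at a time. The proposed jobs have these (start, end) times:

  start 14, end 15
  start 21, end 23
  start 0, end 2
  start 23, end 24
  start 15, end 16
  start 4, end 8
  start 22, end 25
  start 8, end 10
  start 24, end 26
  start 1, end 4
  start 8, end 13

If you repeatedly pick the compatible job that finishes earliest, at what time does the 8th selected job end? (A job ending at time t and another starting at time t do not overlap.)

26

Sort by end time and greedily take each interval whose start is ≥ the last chosen end.
Sorted by end: (0,2)  (1,4)  (4,8)  (8,10)  (8,13)  (14,15)  (15,16)  (21,23)  (23,24)  (22,25)  (24,26)
take (0,2); skip (1,4); take (4,8); take (8,10); skip (8,13); take (14,15); take (15,16); take (21,23); take (23,24); take (24,26).
Selected: (0,2) (4,8) (8,10) (14,15) (15,16) (21,23) (23,24) (24,26)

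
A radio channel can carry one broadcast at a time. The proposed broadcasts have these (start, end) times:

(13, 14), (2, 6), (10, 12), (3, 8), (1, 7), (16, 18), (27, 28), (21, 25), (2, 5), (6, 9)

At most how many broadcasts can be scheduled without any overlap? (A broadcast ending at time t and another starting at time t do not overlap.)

Sort by end time and greedily take each interval whose start is ≥ the last chosen end.
Sorted by end: (2,5)  (2,6)  (1,7)  (3,8)  (6,9)  (10,12)  (13,14)  (16,18)  (21,25)  (27,28)
take (2,5); skip (3,8); take (6,9); take (10,12); take (13,14); take (16,18); take (21,25); take (27,28).
Selected 7 broadcasts.

7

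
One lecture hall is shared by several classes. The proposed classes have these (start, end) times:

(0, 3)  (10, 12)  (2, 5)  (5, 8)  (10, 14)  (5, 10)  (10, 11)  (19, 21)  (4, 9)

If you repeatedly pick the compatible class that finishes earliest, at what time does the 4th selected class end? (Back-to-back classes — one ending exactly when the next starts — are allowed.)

Sorted by end: (0,3)  (2,5)  (5,8)  (4,9)  (5,10)  (10,11)  (10,12)  (10,14)  (19,21)
take (0,3); take (5,8); skip (5,10); take (10,11); skip (10,12); take (19,21).
Selected: (0,3) (5,8) (10,11) (19,21)

21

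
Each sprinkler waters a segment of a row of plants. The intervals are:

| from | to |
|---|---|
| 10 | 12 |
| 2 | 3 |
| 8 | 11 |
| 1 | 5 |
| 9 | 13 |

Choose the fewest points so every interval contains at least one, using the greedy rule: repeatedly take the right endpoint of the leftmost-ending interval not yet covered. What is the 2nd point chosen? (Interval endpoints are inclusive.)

By right end: [2,3]  [1,5]  [8,11]  [10,12]  [9,13]
[2,3] uncovered → point at 3; [8,11] uncovered → point at 11.
Points: 3, 11 (2 total).

11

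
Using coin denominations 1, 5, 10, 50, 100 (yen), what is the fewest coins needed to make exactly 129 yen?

8

129 − 1×100→29 − 2×10→9 − 1×5→4 − 4×1→0
Total coins = 1 + 2 + 1 + 4 = 8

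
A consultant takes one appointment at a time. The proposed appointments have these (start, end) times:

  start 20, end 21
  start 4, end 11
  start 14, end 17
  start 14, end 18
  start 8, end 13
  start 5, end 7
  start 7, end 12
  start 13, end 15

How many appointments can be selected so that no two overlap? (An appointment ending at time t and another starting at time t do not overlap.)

4

By end time: (5,7), (4,11), (7,12), (8,13), (13,15), (14,17), (14,18), (20,21).
Pick (5,7); next start ≥ 7 → (7,12); next start ≥ 12 → (13,15); next start ≥ 15 → (20,21).
Selected 4 appointments.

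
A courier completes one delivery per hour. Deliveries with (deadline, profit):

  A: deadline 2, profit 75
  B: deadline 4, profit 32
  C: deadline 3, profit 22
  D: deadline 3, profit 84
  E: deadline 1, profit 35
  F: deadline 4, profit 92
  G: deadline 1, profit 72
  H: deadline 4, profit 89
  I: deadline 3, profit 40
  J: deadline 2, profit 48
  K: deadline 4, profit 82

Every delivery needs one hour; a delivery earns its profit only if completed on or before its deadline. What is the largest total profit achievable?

Take jobs in profit order; each goes to the latest open slot no later than its deadline.
By profit: F(d4,92), H(d4,89), D(d3,84), K(d4,82), A(d2,75), G(d1,72), J(d2,48), I(d3,40), E(d1,35), B(d4,32), C(d3,22)
F→slot 4; H→slot 3; D→slot 2; K→slot 1; A skipped; G skipped; J skipped; I skipped; E skipped; B skipped; C skipped.
Profit = 82 + 84 + 89 + 92 = 347

347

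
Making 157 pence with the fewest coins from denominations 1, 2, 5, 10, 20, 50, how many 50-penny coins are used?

3

Use the largest denomination that fits, subtract, and repeat.
157 − 3×50→7 − 1×5→2 − 1×2→0
Count of 50: 3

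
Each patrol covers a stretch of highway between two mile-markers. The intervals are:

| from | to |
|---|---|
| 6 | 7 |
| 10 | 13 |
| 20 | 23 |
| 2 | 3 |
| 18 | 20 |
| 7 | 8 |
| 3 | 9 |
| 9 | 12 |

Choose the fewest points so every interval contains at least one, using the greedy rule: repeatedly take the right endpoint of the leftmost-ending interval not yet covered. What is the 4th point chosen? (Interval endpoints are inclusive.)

Process intervals by earliest right end; each time one isn't hit yet, stab at its right endpoint.
Sorted: [2,3] [6,7] [7,8] [3,9] [9,12] [10,13] [18,20] [20,23]
{[2,3]} hit by 3; {[6,7],[7,8],[3,9]} hit by 7; {[9,12],[10,13]} hit by 12; {[18,20],[20,23]} hit by 20.
Points: 3, 7, 12, 20 (4 total).

20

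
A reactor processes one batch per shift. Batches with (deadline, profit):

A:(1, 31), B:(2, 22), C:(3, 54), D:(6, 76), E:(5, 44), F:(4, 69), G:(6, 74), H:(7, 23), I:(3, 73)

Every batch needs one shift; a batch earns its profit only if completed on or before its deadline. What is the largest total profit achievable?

Profit order: D=76 G=74 I=73 F=69 C=54 E=44 A=31 H=23 B=22
Assign: D→slot 6, G→slot 5, I→slot 3, F→slot 4, C→slot 2, E→slot 1, A skipped, H→slot 7, B skipped.
Slots: [1:E] [2:C] [3:I] [4:F] [5:G] [6:D] [7:H]
Profit = 44 + 54 + 73 + 69 + 74 + 76 + 23 = 413

413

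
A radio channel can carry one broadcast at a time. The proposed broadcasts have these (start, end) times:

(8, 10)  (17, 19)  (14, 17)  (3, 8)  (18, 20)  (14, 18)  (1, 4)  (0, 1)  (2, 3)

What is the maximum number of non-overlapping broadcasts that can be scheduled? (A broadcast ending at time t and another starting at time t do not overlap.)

Order by finish time; keep every interval that doesn't clash with the previous kept one.
Sorted by end: (0,1)  (2,3)  (1,4)  (3,8)  (8,10)  (14,17)  (14,18)  (17,19)  (18,20)
take (0,1); take (2,3); take (3,8); take (8,10); take (14,17); take (17,19).
Selected 6 broadcasts.

6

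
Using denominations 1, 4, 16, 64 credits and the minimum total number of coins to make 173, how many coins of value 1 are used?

Use the largest denomination that fits, subtract, and repeat.
173 = 2×64 + 2×16 + 3×4 + 1×1
Count of 1: 1

1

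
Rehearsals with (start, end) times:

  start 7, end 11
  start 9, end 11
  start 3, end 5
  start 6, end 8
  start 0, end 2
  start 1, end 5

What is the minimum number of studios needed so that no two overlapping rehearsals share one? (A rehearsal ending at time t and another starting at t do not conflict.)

starts: [0, 1, 3, 6, 7, 9]
ends:   [2, 5, 5, 8, 11, 11]
s0→1 s1→2  — peak 2.

2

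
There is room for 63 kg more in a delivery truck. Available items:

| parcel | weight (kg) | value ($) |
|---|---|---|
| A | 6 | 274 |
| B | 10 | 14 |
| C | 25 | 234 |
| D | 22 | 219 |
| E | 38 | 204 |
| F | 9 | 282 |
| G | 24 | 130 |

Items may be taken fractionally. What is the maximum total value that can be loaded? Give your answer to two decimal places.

Ratios (sorted): A 45.67, F 31.33, D 9.95, C 9.36, G 5.42, E 5.37, B 1.40
take A (6 @ 274); take F (9 @ 282); take D (22 @ 219); take C (25 @ 234); take 1/24 of G → 5.42. Capacity used 63/63.
Total value = 1014.42

1014.42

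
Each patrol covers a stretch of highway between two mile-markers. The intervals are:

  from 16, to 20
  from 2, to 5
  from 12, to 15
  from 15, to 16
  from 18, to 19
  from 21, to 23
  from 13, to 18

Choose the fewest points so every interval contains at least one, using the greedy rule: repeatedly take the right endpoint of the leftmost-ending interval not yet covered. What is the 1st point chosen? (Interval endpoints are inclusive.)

5

Sort by right endpoint; whenever an interval is uncovered, place a point at its right end.
Sorted: [2,5] [12,15] [15,16] [13,18] [18,19] [16,20] [21,23]
{[2,5]} hit by 5; {[12,15],[15,16],[13,18]} hit by 15; {[18,19],[16,20]} hit by 19; {[21,23]} hit by 23.
Points: 5, 15, 19, 23 (4 total).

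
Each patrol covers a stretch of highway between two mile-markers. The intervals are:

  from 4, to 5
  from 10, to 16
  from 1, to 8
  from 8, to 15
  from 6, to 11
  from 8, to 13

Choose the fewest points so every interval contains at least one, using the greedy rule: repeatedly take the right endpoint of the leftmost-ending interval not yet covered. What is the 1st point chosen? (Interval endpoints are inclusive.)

5

By right end: [4,5]  [1,8]  [6,11]  [8,13]  [8,15]  [10,16]
[4,5] uncovered → point at 5; [6,11] uncovered → point at 11.
Points: 5, 11 (2 total).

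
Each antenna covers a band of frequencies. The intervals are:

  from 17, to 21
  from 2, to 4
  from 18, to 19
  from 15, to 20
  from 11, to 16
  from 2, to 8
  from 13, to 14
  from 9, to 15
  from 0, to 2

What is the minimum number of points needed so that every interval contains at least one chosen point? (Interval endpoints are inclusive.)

3

Process intervals by earliest right end; each time one isn't hit yet, stab at its right endpoint.
Sorted: [0,2] [2,4] [2,8] [13,14] [9,15] [11,16] [18,19] [15,20] [17,21]
{[0,2],[2,4],[2,8]} hit by 2; {[13,14],[9,15],[11,16]} hit by 14; {[18,19],[15,20],[17,21]} hit by 19.
Points: 2, 14, 19 (3 total).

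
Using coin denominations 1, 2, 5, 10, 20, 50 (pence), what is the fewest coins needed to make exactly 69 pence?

69 = 1×50 + 1×10 + 1×5 + 2×2
Total coins = 1 + 1 + 1 + 2 = 5

5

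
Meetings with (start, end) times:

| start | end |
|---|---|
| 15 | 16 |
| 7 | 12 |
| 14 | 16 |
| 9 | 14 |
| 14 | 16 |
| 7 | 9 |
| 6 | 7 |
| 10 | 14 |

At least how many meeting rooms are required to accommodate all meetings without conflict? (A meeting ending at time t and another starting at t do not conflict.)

Events (time:±→running): 6:+→1 7:-→0 7:+→1 7:+→2 9:-→1 9:+→2 10:+→3 … peak 3.

3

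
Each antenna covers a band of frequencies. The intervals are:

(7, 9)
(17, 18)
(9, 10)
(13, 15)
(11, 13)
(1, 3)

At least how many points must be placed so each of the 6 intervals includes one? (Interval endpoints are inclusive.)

4

Process intervals by earliest right end; each time one isn't hit yet, stab at its right endpoint.
By right end: [1,3]  [7,9]  [9,10]  [11,13]  [13,15]  [17,18]
[1,3] uncovered → point at 3; [7,9] uncovered → point at 9; [11,13] uncovered → point at 13; [17,18] uncovered → point at 18.
Points: 3, 9, 13, 18 (4 total).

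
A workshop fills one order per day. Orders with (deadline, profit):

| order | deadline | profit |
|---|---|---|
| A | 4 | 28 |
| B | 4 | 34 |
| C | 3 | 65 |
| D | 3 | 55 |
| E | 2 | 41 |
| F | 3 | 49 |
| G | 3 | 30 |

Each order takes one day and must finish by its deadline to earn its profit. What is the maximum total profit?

203

Sort by profit descending; place each in the latest free slot ≤ its deadline.
Profit order: C=65 D=55 F=49 E=41 B=34 G=30 A=28
Assign: C→slot 3, D→slot 2, F→slot 1, E skipped, B→slot 4, G skipped, A skipped.
Slots: [1:F] [2:D] [3:C] [4:B]
Profit = 49 + 55 + 65 + 34 = 203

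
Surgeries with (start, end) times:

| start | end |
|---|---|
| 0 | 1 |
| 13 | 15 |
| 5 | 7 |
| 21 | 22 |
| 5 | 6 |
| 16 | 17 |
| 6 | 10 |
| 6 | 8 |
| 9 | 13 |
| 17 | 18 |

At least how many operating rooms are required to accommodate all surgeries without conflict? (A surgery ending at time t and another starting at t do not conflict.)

Events (time:±→running): 0:+→1 1:-→0 5:+→1 5:+→2 6:-→1 6:+→2 6:+→3 … peak 3.

3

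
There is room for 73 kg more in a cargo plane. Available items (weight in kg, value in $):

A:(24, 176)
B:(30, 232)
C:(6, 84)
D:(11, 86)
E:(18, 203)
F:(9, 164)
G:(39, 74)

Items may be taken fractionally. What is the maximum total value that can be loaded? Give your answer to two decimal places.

761.27

Greedy by value/weight ratio, highest first.
Order: F (164/9=18.22) > C (84/6=14.00) > E (203/18=11.28) > D (86/11=7.82) > B (232/30=7.73) > A (176/24=7.33) > G (74/39=1.90)
Fill: take F (9 @ 164) → take C (6 @ 84) → take E (18 @ 203) → take D (11 @ 86) → take 29/30 of B → 224.27; 73/73 used.
Total value = 761.27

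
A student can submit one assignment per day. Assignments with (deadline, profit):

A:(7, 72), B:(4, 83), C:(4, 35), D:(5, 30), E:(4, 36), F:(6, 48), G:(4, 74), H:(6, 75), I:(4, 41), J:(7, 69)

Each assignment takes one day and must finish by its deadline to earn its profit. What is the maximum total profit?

Sort by profit descending; place each in the latest free slot ≤ its deadline.
By profit: B(d4,83), H(d6,75), G(d4,74), A(d7,72), J(d7,69), F(d6,48), I(d4,41), E(d4,36), C(d4,35), D(d5,30)
B→slot 4; H→slot 6; G→slot 3; A→slot 7; J→slot 5; F→slot 2; I→slot 1; E skipped; C skipped; D skipped.
Profit = 41 + 48 + 74 + 83 + 69 + 75 + 72 = 462

462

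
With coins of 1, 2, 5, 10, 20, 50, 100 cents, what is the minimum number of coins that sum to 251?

4

251 = 2×100 + 1×50 + 1×1
Total coins = 2 + 1 + 1 = 4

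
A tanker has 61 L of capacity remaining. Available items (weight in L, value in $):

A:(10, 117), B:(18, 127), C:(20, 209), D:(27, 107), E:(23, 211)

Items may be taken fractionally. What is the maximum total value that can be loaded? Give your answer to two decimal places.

593.44

Greedy by value/weight ratio, highest first.
Order: A (117/10=11.70) > C (209/20=10.45) > E (211/23=9.17) > B (127/18=7.06) > D (107/27=3.96)
Fill: take A (10 @ 117) → take C (20 @ 209) → take E (23 @ 211) → take 8/18 of B → 56.44; 61/61 used.
Total value = 593.44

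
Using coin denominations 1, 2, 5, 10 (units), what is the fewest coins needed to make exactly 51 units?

51 = 5×10 + 1×1
Total coins = 5 + 1 = 6

6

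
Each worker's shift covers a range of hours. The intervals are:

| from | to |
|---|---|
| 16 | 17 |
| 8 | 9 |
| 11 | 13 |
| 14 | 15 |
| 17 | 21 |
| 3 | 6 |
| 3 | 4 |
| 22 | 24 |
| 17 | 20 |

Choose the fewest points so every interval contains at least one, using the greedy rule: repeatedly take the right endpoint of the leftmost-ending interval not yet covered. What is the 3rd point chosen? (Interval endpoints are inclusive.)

13

Sorted: [3,4] [3,6] [8,9] [11,13] [14,15] [16,17] [17,20] [17,21] [22,24]
{[3,4],[3,6]} hit by 4; {[8,9]} hit by 9; {[11,13]} hit by 13; {[14,15]} hit by 15; {[16,17],[17,20],[17,21]} hit by 17; {[22,24]} hit by 24.
Points: 4, 9, 13, 15, 17, 24 (6 total).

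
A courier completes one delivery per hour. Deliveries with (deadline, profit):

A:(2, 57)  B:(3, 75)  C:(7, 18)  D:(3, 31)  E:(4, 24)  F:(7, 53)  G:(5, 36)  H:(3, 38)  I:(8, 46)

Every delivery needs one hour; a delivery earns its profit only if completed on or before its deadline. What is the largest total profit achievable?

347

By profit: B(d3,75), A(d2,57), F(d7,53), I(d8,46), H(d3,38), G(d5,36), D(d3,31), E(d4,24), C(d7,18)
B→slot 3; A→slot 2; F→slot 7; I→slot 8; H→slot 1; G→slot 5; D skipped; E→slot 4; C→slot 6.
Profit = 38 + 57 + 75 + 24 + 36 + 18 + 53 + 46 = 347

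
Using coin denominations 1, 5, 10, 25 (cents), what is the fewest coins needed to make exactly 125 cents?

125 − 5×25→0
Total coins = 5 = 5

5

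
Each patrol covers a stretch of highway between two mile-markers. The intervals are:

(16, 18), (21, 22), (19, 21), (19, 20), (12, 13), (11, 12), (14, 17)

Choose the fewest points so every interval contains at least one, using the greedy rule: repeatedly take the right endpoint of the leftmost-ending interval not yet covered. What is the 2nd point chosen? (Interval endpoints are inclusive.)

17

Sort by right endpoint; whenever an interval is uncovered, place a point at its right end.
Sorted: [11,12] [12,13] [14,17] [16,18] [19,20] [19,21] [21,22]
{[11,12],[12,13]} hit by 12; {[14,17],[16,18]} hit by 17; {[19,20],[19,21]} hit by 20; {[21,22]} hit by 22.
Points: 12, 17, 20, 22 (4 total).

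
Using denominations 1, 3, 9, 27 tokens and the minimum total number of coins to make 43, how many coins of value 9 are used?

43 − 1×27→16 − 1×9→7 − 2×3→1 − 1×1→0
Count of 9: 1

1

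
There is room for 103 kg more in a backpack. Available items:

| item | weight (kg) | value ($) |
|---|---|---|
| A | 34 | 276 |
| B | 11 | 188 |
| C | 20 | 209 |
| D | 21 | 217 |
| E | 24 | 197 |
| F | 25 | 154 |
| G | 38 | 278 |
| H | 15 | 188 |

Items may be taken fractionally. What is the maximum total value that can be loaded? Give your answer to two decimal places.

Order: B (188/11=17.09) > H (188/15=12.53) > C (209/20=10.45) > D (217/21=10.33) > E (197/24=8.21) > A (276/34=8.12) > G (278/38=7.32) > F (154/25=6.16)
Fill: take B (11 @ 188) → take H (15 @ 188) → take C (20 @ 209) → take D (21 @ 217) → take E (24 @ 197) → take 12/34 of A → 97.41; 103/103 used.
Total value = 1096.41

1096.41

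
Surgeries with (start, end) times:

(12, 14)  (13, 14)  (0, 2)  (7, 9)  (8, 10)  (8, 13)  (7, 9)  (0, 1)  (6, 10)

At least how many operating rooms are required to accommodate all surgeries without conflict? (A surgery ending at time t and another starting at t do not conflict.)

Count concurrent intervals with a sweep; the peak is the room count.
Events (time:±→running): 0:+→1 0:+→2 1:-→1 2:-→0 6:+→1 7:+→2 7:+→3 8:+→4 8:+→5 … peak 5.

5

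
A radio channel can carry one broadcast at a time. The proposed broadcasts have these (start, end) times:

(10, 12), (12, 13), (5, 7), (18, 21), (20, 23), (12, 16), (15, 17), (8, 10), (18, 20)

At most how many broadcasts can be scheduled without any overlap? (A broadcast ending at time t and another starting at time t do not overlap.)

Greedy by earliest finish: after sorting by end time, pick each interval compatible with the last pick.
By end time: (5,7), (8,10), (10,12), (12,13), (12,16), (15,17), (18,20), (18,21), (20,23).
Pick (5,7); next start ≥ 7 → (8,10); next start ≥ 10 → (10,12); next start ≥ 12 → (12,13); next start ≥ 13 → (15,17); next start ≥ 17 → (18,20); next start ≥ 20 → (20,23).
Selected 7 broadcasts.

7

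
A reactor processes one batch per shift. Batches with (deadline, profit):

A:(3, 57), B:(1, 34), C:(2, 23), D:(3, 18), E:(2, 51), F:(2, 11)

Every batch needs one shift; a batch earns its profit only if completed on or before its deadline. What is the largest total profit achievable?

Take jobs in profit order; each goes to the latest open slot no later than its deadline.
By profit: A(d3,57), E(d2,51), B(d1,34), C(d2,23), D(d3,18), F(d2,11)
A→slot 3; E→slot 2; B→slot 1; C skipped; D skipped; F skipped.
Profit = 34 + 51 + 57 = 142

142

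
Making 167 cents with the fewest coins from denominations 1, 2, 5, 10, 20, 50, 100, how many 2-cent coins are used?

Use the largest denomination that fits, subtract, and repeat.
167 − 1×100→67 − 1×50→17 − 1×10→7 − 1×5→2 − 1×2→0
Count of 2: 1

1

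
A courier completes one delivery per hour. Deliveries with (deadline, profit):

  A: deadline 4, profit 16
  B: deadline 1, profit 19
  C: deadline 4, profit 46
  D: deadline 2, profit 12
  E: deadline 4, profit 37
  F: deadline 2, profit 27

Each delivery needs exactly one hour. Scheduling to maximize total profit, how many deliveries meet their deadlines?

4

Sort by profit descending; place each in the latest free slot ≤ its deadline.
By profit: C(d4,46), E(d4,37), F(d2,27), B(d1,19), A(d4,16), D(d2,12)
C→slot 4; E→slot 3; F→slot 2; B→slot 1; A skipped; D skipped.
4 of 6 scheduled.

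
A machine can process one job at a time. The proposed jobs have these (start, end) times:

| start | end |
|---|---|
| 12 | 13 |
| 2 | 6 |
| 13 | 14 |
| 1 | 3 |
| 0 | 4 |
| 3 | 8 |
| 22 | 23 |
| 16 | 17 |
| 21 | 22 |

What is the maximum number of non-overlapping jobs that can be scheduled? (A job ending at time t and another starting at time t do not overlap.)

7

Order by finish time; keep every interval that doesn't clash with the previous kept one.
By end time: (1,3), (0,4), (2,6), (3,8), (12,13), (13,14), (16,17), (21,22), (22,23).
Pick (1,3); next start ≥ 3 → (3,8); next start ≥ 8 → (12,13); next start ≥ 13 → (13,14); next start ≥ 14 → (16,17); next start ≥ 17 → (21,22); next start ≥ 22 → (22,23).
Selected 7 jobs.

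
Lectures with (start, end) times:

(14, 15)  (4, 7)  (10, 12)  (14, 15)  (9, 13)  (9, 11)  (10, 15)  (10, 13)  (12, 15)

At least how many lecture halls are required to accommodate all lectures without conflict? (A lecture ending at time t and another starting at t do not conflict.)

5

Count concurrent intervals with a sweep; the peak is the room count.
Events (time:±→running): 4:+→1 7:-→0 9:+→1 9:+→2 10:+→3 10:+→4 10:+→5 … peak 5.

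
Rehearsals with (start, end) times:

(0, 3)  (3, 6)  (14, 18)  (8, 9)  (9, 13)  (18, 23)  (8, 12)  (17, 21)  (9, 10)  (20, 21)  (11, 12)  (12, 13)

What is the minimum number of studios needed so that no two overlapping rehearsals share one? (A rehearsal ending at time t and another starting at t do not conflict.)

The answer is the maximum number of intervals overlapping at any instant.
starts: [0, 3, 8, 8, 9, 9, 11, 12, 14, 17, 18, 20]
ends:   [3, 6, 9, 10, 12, 12, 13, 13, 18, 21, 21, 23]
s0→1 e3→0 s3→1 e6→0 s8→1 s8→2 e9→1 s9→2 s9→3  — peak 3.

3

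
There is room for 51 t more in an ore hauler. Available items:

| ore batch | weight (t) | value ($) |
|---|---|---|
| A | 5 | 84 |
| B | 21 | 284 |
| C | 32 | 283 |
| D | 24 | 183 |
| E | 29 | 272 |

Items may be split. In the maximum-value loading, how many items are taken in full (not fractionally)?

Sort by value per unit weight and fill in that order.
Order: A (84/5=16.80) > B (284/21=13.52) > E (272/29=9.38) > C (283/32=8.84) > D (183/24=7.62)
Fill: take A (5 @ 84) → take B (21 @ 284) → take 25/29 of E → 234.48; 51/51 used.
2 item(s) taken whole; one partial (take 25/29 of E).

2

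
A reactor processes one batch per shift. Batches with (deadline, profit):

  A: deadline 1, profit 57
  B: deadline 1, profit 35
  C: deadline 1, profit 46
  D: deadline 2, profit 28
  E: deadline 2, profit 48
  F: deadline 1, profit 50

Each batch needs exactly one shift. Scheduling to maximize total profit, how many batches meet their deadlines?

Profit order: A=57 F=50 E=48 C=46 B=35 D=28
Assign: A→slot 1, F skipped, E→slot 2, C skipped, B skipped, D skipped.
Slots: [1:A] [2:E]
2 of 6 scheduled.

2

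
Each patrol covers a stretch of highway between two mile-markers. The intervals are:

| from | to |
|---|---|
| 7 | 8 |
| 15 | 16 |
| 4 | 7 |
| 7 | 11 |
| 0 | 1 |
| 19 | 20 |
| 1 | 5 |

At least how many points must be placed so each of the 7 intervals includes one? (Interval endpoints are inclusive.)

By right end: [0,1]  [1,5]  [4,7]  [7,8]  [7,11]  [15,16]  [19,20]
[0,1] uncovered → point at 1; [4,7] uncovered → point at 7; [15,16] uncovered → point at 16; [19,20] uncovered → point at 20.
Points: 1, 7, 16, 20 (4 total).

4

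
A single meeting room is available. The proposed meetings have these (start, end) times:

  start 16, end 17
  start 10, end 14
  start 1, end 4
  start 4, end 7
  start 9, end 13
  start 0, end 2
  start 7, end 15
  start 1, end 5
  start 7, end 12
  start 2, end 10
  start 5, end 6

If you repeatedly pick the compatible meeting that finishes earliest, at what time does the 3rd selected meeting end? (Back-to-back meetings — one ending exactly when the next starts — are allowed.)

12

By end time: (0,2), (1,4), (1,5), (5,6), (4,7), (2,10), (7,12), (9,13), (10,14), (7,15), (16,17).
Pick (0,2); next start ≥ 2 → (5,6); next start ≥ 6 → (7,12); next start ≥ 12 → (16,17).
Selected: (0,2) (5,6) (7,12) (16,17)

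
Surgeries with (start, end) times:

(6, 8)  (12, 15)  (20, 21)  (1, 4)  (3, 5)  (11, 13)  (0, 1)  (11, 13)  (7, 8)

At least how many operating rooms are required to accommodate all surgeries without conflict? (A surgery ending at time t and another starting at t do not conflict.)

3

starts: [0, 1, 3, 6, 7, 11, 11, 12, 20]
ends:   [1, 4, 5, 8, 8, 13, 13, 15, 21]
s0→1 e1→0 s1→1 s3→2 e4→1 e5→0 s6→1 s7→2 e8→1 e8→0 s11→1 s11→2 s12→3  — peak 3.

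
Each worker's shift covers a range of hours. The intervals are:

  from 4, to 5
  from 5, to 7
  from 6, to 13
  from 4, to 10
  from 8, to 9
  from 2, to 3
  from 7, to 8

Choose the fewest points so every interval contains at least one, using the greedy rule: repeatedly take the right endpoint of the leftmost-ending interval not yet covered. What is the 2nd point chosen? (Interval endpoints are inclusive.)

Process intervals by earliest right end; each time one isn't hit yet, stab at its right endpoint.
By right end: [2,3]  [4,5]  [5,7]  [7,8]  [8,9]  [4,10]  [6,13]
[2,3] uncovered → point at 3; [4,5] uncovered → point at 5; [7,8] uncovered → point at 8.
Points: 3, 5, 8 (3 total).

5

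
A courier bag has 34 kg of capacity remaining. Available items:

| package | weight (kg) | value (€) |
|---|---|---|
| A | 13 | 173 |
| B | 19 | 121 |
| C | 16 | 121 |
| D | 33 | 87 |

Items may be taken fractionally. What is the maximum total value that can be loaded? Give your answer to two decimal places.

325.84

Greedy by value/weight ratio, highest first.
Order: A (173/13=13.31) > C (121/16=7.56) > B (121/19=6.37) > D (87/33=2.64)
Fill: take A (13 @ 173) → take C (16 @ 121) → take 5/19 of B → 31.84; 34/34 used.
Total value = 325.84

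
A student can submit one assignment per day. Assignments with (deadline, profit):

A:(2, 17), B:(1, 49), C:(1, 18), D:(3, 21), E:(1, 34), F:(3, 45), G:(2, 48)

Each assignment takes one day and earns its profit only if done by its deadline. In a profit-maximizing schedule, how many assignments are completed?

3

Sort by profit descending; place each in the latest free slot ≤ its deadline.
By profit: B(d1,49), G(d2,48), F(d3,45), E(d1,34), D(d3,21), C(d1,18), A(d2,17)
B→slot 1; G→slot 2; F→slot 3; E skipped; D skipped; C skipped; A skipped.
3 of 7 scheduled.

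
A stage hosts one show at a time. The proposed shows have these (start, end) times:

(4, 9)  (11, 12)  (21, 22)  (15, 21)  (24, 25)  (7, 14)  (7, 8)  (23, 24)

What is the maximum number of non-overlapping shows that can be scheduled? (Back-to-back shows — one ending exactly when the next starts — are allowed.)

6

Order by finish time; keep every interval that doesn't clash with the previous kept one.
Sorted by end: (7,8)  (4,9)  (11,12)  (7,14)  (15,21)  (21,22)  (23,24)  (24,25)
take (7,8); skip (4,9); take (11,12); skip (7,14); take (15,21); take (21,22); take (23,24); take (24,25).
Selected 6 shows.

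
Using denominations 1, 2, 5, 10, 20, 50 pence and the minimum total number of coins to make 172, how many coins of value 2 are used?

172 − 3×50→22 − 1×20→2 − 1×2→0
Count of 2: 1

1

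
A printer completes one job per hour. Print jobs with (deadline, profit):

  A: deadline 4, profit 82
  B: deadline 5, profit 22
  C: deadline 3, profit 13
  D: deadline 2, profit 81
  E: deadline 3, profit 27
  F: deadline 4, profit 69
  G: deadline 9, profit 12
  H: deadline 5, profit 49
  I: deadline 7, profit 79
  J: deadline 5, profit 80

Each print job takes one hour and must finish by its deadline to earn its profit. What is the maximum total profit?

Take jobs in profit order; each goes to the latest open slot no later than its deadline.
Profit order: A=82 D=81 J=80 I=79 F=69 H=49 E=27 B=22 C=13 G=12
Assign: A→slot 4, D→slot 2, J→slot 5, I→slot 7, F→slot 3, H→slot 1, E skipped, B skipped, C skipped, G→slot 9.
Slots: [1:H] [2:D] [3:F] [4:A] [5:J] [7:I] [9:G]
Profit = 49 + 81 + 69 + 82 + 80 + 79 + 12 = 452

452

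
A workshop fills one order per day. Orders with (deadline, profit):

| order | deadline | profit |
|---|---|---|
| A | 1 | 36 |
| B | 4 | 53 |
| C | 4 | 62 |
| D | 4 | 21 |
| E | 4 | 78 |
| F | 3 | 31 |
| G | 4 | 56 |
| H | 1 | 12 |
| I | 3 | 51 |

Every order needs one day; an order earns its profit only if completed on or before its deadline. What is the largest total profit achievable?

Take jobs in profit order; each goes to the latest open slot no later than its deadline.
By profit: E(d4,78), C(d4,62), G(d4,56), B(d4,53), I(d3,51), A(d1,36), F(d3,31), D(d4,21), H(d1,12)
E→slot 4; C→slot 3; G→slot 2; B→slot 1; I skipped; A skipped; F skipped; D skipped; H skipped.
Profit = 53 + 56 + 62 + 78 = 249

249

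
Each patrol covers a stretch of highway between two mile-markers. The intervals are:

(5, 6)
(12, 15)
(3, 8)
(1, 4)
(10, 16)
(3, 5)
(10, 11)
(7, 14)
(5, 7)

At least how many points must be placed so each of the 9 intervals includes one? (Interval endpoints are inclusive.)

Sorted: [1,4] [3,5] [5,6] [5,7] [3,8] [10,11] [7,14] [12,15] [10,16]
{[1,4],[3,5]} hit by 4; {[5,6],[5,7],[3,8]} hit by 6; {[10,11],[7,14]} hit by 11; {[12,15],[10,16]} hit by 15.
Points: 4, 6, 11, 15 (4 total).

4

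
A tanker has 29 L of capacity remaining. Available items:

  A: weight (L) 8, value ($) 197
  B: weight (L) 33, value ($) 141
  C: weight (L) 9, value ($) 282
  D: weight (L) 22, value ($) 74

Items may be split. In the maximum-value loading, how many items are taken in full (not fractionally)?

2

Sort by value per unit weight and fill in that order.
Order: C (282/9=31.33) > A (197/8=24.62) > B (141/33=4.27) > D (74/22=3.36)
Fill: take C (9 @ 282) → take A (8 @ 197) → take 12/33 of B → 51.27; 29/29 used.
2 item(s) taken whole; one partial (take 12/33 of B).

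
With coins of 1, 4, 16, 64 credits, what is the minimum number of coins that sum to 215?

8

Use the largest denomination that fits, subtract, and repeat.
215 − 3×64→23 − 1×16→7 − 1×4→3 − 3×1→0
Total coins = 3 + 1 + 1 + 3 = 8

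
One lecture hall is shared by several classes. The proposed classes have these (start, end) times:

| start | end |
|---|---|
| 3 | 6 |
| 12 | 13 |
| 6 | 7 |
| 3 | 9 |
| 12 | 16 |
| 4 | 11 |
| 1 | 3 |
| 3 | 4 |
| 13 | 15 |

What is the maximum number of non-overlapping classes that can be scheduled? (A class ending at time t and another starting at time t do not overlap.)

5

Sort by end time and greedily take each interval whose start is ≥ the last chosen end.
By end time: (1,3), (3,4), (3,6), (6,7), (3,9), (4,11), (12,13), (13,15), (12,16).
Pick (1,3); next start ≥ 3 → (3,4); next start ≥ 4 → (6,7); next start ≥ 7 → (12,13); next start ≥ 13 → (13,15).
Selected 5 classes.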